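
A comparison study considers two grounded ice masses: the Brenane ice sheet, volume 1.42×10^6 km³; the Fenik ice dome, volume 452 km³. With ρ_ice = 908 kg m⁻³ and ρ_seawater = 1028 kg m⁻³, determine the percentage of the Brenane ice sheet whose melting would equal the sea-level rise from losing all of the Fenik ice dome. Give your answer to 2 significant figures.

≈ 0.032 %

Equal sea-level rise means equal mass of meltwater, i.e. equal mass of ice lost.
Ice mass of Fenik: 4.104×10^14 kg; ice mass of Brenane: 1.289×10^18 kg.
Fraction required = 4.104×10^14 / 1.289×10^18 = 3.18×10^-4 → 0.032 %.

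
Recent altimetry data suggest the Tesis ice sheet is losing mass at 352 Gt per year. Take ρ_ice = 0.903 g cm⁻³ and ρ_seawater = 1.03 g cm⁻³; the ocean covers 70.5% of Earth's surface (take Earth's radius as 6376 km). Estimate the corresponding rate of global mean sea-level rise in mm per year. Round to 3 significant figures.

≈ 0.949 mm/yr

ρ_w = 1.03 g cm⁻³ = 1030 kg m⁻³. Annual water volume added = 352 Gt / ρ_w = 3.520×10^14 kg / 1030 kg m⁻³ = 3.417×10^11 m³.
Δh per year = 3.417×10^11 / 3.60×10^14 = 9.49×10^-4 m = 0.949 mm.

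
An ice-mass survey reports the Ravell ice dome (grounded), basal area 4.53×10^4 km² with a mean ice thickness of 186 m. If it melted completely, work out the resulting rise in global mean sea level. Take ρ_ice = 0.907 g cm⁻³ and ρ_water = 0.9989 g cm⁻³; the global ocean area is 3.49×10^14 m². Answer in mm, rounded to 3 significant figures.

Ravell: ice volume = 4.53×10^4 km² × 186 m = 8426 km³; 8426 × (907/998.9) = 7651 km³ of water.
Spread over 3.49×10^14 m² of ocean, Δh = 7.651×10^12 / 3.49×10^14 = 0.0219 m = 21.9 mm.

≈ 21.9 mm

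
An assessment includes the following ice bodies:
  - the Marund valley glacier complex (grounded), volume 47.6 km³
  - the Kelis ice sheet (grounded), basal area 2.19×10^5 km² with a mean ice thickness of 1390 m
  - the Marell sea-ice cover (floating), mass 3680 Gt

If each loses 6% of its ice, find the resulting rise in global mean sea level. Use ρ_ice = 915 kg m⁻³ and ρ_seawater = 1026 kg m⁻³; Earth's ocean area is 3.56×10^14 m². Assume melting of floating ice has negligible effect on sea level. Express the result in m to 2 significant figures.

Marund: 0.06 × 47.6 km³ × (915/1026) = 2.547 km³ of water.
Kelis: ice volume = 2.19×10^5 km² × 1390 m = 3.044×10^5 km³; 0.06 × 3.044×10^5 × (915/1026) = 1.629×10^4 km³ of water.
The Marell sea-ice cover is floating and already displaces its own weight of water, so its melt adds essentially nothing to sea level.
Total added water ≈ 1.629×10^13 m³ over 3.56×10^14 m² → Δh = 0.0458 m.

≈ 0.046 m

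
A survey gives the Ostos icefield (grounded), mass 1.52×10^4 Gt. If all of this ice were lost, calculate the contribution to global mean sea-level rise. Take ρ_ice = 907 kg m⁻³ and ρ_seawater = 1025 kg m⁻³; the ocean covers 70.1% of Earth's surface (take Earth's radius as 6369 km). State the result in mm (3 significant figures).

Ostos: 1.52×10^4 Gt = 1.520×10^16 kg; dividing by ρ_w = 1025 kg m⁻³ gives 1.483×10^13 m³ of water.
Spread over 3.57×10^14 m² of ocean, Δh = 1.483×10^13 / 3.57×10^14 = 0.0415 m = 41.5 mm.

≈ 41.5 mm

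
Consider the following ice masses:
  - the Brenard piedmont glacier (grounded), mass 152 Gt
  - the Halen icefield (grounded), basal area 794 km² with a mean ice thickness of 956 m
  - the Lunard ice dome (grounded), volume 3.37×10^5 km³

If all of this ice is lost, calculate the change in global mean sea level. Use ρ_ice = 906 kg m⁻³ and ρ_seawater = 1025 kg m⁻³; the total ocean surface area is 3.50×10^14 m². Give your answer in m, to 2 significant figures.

≈ 0.85 m

Brenard: 152 Gt = 1.520×10^14 kg; dividing by ρ_w = 1025 kg m⁻³ gives 1.483×10^11 m³ of water.
Halen: ice volume = 794 km² × 956 m = 759.1 km³; 759.1 × (906/1025) = 670.9 km³ of water.
Lunard: 3.37×10^5 km³ × (906/1025) = 2.979×10^5 km³ of water.
Total added water ≈ 2.987×10^14 m³ over 3.50×10^14 m² → Δh = 0.853 m.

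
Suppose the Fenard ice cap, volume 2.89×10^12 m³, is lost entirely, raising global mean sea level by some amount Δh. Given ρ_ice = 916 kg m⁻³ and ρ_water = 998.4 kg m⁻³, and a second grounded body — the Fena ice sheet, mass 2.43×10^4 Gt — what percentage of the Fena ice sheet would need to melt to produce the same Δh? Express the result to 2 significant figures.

≈ 11 %

Equal sea-level rise means equal mass of meltwater, i.e. equal mass of ice lost.
Ice mass of Fenard: 2.647×10^15 kg; ice mass of Fena: 2.430×10^16 kg.
Fraction required = 2.647×10^15 / 2.430×10^16 = 0.109 → 11 %.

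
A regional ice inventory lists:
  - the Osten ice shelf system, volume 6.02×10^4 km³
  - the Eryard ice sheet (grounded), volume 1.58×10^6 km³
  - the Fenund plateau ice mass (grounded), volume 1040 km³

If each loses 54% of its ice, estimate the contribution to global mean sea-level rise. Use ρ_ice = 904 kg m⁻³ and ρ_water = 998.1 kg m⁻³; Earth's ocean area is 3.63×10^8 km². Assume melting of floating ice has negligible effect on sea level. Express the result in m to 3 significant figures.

The Osten ice shelf system is floating and already displaces its own weight of water, so its melt adds essentially nothing to sea level.
Eryard: 0.54 × 1.58×10^6 km³ × (904/998.1) = 7.728×10^5 km³ of water.
Fenund: 0.54 × 1040 km³ × (904/998.1) = 508.7 km³ of water.
Total added water ≈ 7.733×10^14 m³ over 3.63×10^14 m² → Δh = 2.13 m.

≈ 2.13 m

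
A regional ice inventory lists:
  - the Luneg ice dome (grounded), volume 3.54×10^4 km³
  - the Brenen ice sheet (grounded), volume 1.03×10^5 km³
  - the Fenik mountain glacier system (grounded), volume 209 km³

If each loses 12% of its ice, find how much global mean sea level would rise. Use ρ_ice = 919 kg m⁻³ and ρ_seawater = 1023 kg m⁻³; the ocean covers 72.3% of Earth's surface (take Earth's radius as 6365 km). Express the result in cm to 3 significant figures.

Luneg: 0.12 × 3.54×10^4 km³ × (919/1023) = 3816 km³ of water.
Brenen: 0.12 × 1.03×10^5 km³ × (919/1023) = 1.110×10^4 km³ of water.
Fenik: 0.12 × 209 km³ × (919/1023) = 22.53 km³ of water.
Total added water ≈ 1.494×10^13 m³ over 3.68×10^14 m² → Δh = 0.0406 m = 4.06 cm.

≈ 4.06 cm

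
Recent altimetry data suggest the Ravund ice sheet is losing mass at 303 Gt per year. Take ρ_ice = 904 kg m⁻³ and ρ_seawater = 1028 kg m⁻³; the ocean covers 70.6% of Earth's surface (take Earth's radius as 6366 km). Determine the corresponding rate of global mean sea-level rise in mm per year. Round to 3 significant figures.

ρ_w = 1028 kg m⁻³. Annual water volume added = 303 Gt / ρ_w = 3.030×10^14 kg / 1028 kg m⁻³ = 2.947×10^11 m³.
Δh per year = 2.947×10^11 / 3.60×10^14 = 8.20×10^-4 m = 0.820 mm.

≈ 0.820 mm/yr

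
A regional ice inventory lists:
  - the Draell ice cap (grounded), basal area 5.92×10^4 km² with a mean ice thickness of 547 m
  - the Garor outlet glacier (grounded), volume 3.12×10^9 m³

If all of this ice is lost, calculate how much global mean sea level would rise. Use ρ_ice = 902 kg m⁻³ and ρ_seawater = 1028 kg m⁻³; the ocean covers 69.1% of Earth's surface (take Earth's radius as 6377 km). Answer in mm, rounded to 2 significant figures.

Draell: ice volume = 5.92×10^4 km² × 547 m = 3.238×10^4 km³; 3.238×10^4 × (902/1028) = 2.841×10^4 km³ of water.
Garor: 3.12×10^9 m³ × (902/1028) = 2.738×10^9 m³ of water.
Total added water ≈ 2.842×10^13 m³ over 3.53×10^14 m² → Δh = 0.0805 m = 80 mm.

≈ 80 mm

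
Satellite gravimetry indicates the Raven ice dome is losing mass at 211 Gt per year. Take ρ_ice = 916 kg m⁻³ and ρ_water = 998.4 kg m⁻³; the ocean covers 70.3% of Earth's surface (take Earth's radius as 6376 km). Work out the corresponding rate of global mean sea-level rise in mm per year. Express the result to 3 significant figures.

ρ_w = 998.4 kg m⁻³. Annual water volume added = 211 Gt / ρ_w = 2.110×10^14 kg / 998.4 kg m⁻³ = 2.113×10^11 m³.
Δh per year = 2.113×10^11 / 3.59×10^14 = 5.88×10^-4 m = 0.588 mm.

≈ 0.588 mm/yr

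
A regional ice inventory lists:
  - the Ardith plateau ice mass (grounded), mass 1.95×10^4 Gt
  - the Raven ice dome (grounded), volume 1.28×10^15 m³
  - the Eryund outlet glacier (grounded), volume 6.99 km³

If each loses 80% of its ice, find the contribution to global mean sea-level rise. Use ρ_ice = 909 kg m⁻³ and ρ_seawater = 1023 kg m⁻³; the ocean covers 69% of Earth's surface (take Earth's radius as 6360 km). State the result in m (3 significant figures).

Ardith: 0.8 × 1.95×10^4 Gt = 1.560×10^16 kg; dividing by ρ_w = 1023 kg m⁻³ gives 1.525×10^13 m³ of water.
Raven: 0.8 × 1.28×10^15 m³ × (909/1023) = 9.099×10^14 m³ of water.
Eryund: 0.8 × 6.99 km³ × (909/1023) = 4.969 km³ of water.
Total added water ≈ 9.251×10^14 m³ over 3.51×10^14 m² → Δh = 2.64 m.

≈ 2.64 m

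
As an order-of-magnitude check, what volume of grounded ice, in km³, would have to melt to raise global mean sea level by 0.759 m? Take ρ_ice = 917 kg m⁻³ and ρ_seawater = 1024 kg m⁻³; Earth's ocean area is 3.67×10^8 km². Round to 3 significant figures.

≈ 3.11×10^5 km³

Required water volume = Δh × A = 0.759 m × 3.67×10^14 m² = 2.786×10^14 m³ = 2.786×10^5 km³.
Ice volume = water volume × ρ_w/ρ_ice = 2.786×10^5 × 1024/917 = 3.11×10^5 km³.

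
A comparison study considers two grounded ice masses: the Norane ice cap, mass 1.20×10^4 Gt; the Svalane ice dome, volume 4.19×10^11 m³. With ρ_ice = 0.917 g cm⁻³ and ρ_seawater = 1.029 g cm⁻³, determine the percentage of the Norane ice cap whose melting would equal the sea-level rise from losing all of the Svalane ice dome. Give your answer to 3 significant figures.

Equal sea-level rise means equal mass of meltwater, i.e. equal mass of ice lost.
Ice mass of Svalane: 3.842×10^14 kg; ice mass of Norane: 1.200×10^16 kg.
Fraction required = 3.842×10^14 / 1.200×10^16 = 0.0320 → 3.20 %.

≈ 3.20 %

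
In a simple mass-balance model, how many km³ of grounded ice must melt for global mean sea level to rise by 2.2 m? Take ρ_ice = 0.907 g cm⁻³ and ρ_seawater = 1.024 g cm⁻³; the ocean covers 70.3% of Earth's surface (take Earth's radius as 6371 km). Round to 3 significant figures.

Required water volume = Δh × A = 2.2 m × 3.59×10^14 m² = 7.889×10^14 m³ = 7.889×10^5 km³.
Ice volume = water volume × ρ_w/ρ_ice = 7.889×10^5 × 1024/907 = 8.91×10^5 km³.

≈ 8.91×10^5 km³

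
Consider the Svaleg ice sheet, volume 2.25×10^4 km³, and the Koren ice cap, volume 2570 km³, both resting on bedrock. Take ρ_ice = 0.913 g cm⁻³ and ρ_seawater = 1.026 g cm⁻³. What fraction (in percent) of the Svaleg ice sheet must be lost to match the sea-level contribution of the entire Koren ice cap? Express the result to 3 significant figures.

Equal sea-level rise means equal mass of meltwater, i.e. equal mass of ice lost.
Ice mass of Koren: 2.346×10^15 kg; ice mass of Svaleg: 2.054×10^16 kg.
Fraction required = 2.346×10^15 / 2.054×10^16 = 0.114 → 11.4 %.

≈ 11.4 %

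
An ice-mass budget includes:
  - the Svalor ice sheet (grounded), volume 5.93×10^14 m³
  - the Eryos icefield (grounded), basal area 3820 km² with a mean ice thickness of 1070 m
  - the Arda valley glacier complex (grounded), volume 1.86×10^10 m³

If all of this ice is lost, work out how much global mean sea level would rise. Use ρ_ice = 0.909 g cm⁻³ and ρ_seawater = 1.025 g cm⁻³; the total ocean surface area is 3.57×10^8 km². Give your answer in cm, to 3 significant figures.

Svalor: 5.93×10^14 m³ × (909/1025) = 5.259×10^14 m³ of water.
Eryos: ice volume = 3820 km² × 1070 m = 4087 km³; 4087 × (909/1025) = 3625 km³ of water.
Arda: 1.86×10^10 m³ × (909/1025) = 1.650×10^10 m³ of water.
Total added water ≈ 5.295×10^14 m³ over 3.57×10^14 m² → Δh = 1.48 m = 148 cm.

≈ 148 cm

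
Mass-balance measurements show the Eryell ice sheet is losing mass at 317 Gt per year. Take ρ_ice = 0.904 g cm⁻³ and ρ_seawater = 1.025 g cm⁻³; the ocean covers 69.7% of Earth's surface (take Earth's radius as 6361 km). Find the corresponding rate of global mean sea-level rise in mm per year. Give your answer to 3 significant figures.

ρ_w = 1.025 g cm⁻³ = 1025 kg m⁻³. Annual water volume added = 317 Gt / ρ_w = 3.170×10^14 kg / 1025 kg m⁻³ = 3.093×10^11 m³.
Δh per year = 3.093×10^11 / 3.54×10^14 = 8.73×10^-4 m = 0.873 mm.

≈ 0.873 mm/yr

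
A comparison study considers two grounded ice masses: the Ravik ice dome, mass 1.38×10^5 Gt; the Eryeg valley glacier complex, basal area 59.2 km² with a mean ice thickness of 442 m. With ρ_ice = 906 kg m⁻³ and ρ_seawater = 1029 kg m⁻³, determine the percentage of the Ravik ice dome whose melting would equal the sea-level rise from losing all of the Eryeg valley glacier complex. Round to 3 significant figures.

≈ 0.0172 %

Equal sea-level rise means equal mass of meltwater, i.e. equal mass of ice lost.
Ice mass of Eryeg: 2.371×10^13 kg; ice mass of Ravik: 1.380×10^17 kg.
Fraction required = 2.371×10^13 / 1.380×10^17 = 1.72×10^-4 → 0.0172 %.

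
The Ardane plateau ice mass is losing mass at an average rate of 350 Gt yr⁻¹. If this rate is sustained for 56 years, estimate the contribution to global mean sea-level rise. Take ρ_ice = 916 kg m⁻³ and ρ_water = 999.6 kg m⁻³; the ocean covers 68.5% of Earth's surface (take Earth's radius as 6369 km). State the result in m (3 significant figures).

Total mass lost = 350 Gt/yr × 56 yr = 1.960×10^4 Gt = 1.960×10^16 kg.
ρ_w = 999.6 kg m⁻³, so water volume = 1.960×10^16 / 999.6 = 1.961×10^13 m³.
Δh = 1.961×10^13 / 3.49×10^14 = 0.0562 m.

≈ 0.0562 m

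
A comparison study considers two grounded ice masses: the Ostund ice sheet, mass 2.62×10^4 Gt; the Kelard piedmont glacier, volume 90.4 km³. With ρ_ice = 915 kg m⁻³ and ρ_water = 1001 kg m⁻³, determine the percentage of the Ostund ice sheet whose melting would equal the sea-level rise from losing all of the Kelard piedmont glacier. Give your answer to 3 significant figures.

≈ 0.316 %

Equal sea-level rise means equal mass of meltwater, i.e. equal mass of ice lost.
Ice mass of Kelard: 8.272×10^13 kg; ice mass of Ostund: 2.620×10^16 kg.
Fraction required = 8.272×10^13 / 2.620×10^16 = 3.16×10^-3 → 0.316 %.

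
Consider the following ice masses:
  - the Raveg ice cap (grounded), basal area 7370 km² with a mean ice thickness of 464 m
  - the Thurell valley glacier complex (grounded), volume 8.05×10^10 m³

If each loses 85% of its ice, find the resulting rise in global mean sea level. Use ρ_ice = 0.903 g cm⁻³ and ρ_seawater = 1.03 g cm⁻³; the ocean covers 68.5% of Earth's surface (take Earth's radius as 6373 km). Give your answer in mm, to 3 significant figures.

Raveg: ice volume = 7370 km² × 464 m = 3420 km³; 0.85 × 3420 × (903/1030) = 2548 km³ of water.
Thurell: 0.85 × 8.05×10^10 m³ × (903/1030) = 5.999×10^10 m³ of water.
Total added water ≈ 2.608×10^12 m³ over 3.50×10^14 m² → Δh = 7.46×10^-3 m = 7.46 mm.

≈ 7.46 mm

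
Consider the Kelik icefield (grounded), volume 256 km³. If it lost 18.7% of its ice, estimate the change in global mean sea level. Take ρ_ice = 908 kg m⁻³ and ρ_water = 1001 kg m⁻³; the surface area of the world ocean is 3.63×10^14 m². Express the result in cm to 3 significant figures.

≈ 0.0120 cm

Kelik: 0.187 × 256 km³ × (908/1001) = 43.42 km³ of water.
Spread over 3.63×10^14 m² of ocean, Δh = 4.342×10^10 / 3.63×10^14 = 1.20×10^-4 m = 0.0120 cm.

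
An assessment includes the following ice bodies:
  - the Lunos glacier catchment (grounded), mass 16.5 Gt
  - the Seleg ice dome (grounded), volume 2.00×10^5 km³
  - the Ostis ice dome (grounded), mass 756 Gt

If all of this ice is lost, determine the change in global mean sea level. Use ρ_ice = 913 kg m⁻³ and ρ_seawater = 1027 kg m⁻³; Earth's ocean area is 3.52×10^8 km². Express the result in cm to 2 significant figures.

≈ 51 cm

Lunos: 16.5 Gt = 1.650×10^13 kg; dividing by ρ_w = 1027 kg m⁻³ gives 1.607×10^10 m³ of water.
Seleg: 2.00×10^5 km³ × (913/1027) = 1.778×10^5 km³ of water.
Ostis: 756 Gt = 7.560×10^14 kg; dividing by ρ_w = 1027 kg m⁻³ gives 7.361×10^11 m³ of water.
Total added water ≈ 1.786×10^14 m³ over 3.52×10^14 m² → Δh = 0.507 m = 51 cm.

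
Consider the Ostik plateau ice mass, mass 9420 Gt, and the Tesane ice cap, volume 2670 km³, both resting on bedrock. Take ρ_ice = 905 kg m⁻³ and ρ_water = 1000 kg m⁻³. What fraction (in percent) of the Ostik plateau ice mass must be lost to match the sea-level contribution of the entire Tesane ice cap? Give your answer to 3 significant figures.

≈ 25.7 %

Equal sea-level rise means equal mass of meltwater, i.e. equal mass of ice lost.
Ice mass of Tesane: 2.416×10^15 kg; ice mass of Ostik: 9.420×10^15 kg.
Fraction required = 2.416×10^15 / 9.420×10^15 = 0.257 → 25.7 %.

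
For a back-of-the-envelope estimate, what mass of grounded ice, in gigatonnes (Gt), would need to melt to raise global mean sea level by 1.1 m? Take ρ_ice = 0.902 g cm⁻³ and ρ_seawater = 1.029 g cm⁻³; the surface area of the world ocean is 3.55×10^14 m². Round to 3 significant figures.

≈ 4.02×10^5 Gt

Required water volume = Δh × A = 1.1 m × 3.55×10^14 m² = 3.905×10^14 m³.
ρ_w = 1.029 g cm⁻³ = 1029 kg m⁻³, so the mass of water = 3.905×10^14 m³ × 1029 kg m⁻³ = 4.018×10^17 kg = 4.02×10^5 Gt (and the same mass of ice, by conservation).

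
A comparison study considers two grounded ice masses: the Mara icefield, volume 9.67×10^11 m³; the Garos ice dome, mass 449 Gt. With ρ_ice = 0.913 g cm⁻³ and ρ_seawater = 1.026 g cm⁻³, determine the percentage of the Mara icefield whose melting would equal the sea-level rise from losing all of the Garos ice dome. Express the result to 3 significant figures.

≈ 50.9 %

Equal sea-level rise means equal mass of meltwater, i.e. equal mass of ice lost.
Ice mass of Garos: 4.490×10^14 kg; ice mass of Mara: 8.829×10^14 kg.
Fraction required = 4.490×10^14 / 8.829×10^14 = 0.509 → 50.9 %.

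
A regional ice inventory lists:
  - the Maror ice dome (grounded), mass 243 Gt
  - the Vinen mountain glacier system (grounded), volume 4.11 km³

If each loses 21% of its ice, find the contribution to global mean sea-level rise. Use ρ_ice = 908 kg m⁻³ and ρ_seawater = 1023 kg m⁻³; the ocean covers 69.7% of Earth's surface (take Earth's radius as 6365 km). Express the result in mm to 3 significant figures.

Maror: 0.21 × 243 Gt = 5.103×10^13 kg; dividing by ρ_w = 1023 kg m⁻³ gives 4.988×10^10 m³ of water.
Vinen: 0.21 × 4.11 km³ × (908/1023) = 0.7661 km³ of water.
Total added water ≈ 5.065×10^10 m³ over 3.55×10^14 m² → Δh = 1.43×10^-4 m = 0.143 mm.

≈ 0.143 mm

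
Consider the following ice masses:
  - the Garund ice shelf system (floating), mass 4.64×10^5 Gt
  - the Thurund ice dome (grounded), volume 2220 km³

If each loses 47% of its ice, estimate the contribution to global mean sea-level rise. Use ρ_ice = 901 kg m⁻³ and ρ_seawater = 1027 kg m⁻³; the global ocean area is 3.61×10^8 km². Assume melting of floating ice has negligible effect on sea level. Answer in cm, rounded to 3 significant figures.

≈ 0.254 cm

The Garund ice shelf system is floating and already displaces its own weight of water, so its melt adds essentially nothing to sea level.
Thurund: 0.47 × 2220 km³ × (901/1027) = 915.4 km³ of water.
Total added water ≈ 9.154×10^11 m³ over 3.61×10^14 m² → Δh = 2.54×10^-3 m = 0.254 cm.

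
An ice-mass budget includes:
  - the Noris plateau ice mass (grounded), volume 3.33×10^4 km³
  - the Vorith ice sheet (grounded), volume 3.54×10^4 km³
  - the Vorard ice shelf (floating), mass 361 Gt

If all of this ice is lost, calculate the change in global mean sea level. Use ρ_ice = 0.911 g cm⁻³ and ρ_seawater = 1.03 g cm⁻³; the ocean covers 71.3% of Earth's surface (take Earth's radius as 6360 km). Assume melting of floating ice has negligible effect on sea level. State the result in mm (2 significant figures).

Noris: 3.33×10^4 km³ × (911/1030) = 2.945×10^4 km³ of water.
Vorith: 3.54×10^4 km³ × (911/1030) = 3.131×10^4 km³ of water.
The Vorard ice shelf is floating and already displaces its own weight of water, so its melt adds essentially nothing to sea level.
Total added water ≈ 6.076×10^13 m³ over 3.62×10^14 m² → Δh = 0.168 m = 170 mm.

≈ 170 mm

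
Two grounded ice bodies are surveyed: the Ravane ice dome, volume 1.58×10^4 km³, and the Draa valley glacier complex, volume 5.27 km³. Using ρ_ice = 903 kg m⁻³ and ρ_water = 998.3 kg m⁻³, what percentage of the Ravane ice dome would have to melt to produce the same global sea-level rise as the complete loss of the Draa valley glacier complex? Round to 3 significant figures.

Equal sea-level rise means equal mass of meltwater, i.e. equal mass of ice lost.
Ice mass of Draa: 4.759×10^12 kg; ice mass of Ravane: 1.427×10^16 kg.
Fraction required = 4.759×10^12 / 1.427×10^16 = 3.34×10^-4 → 0.0334 %.

≈ 0.0334 %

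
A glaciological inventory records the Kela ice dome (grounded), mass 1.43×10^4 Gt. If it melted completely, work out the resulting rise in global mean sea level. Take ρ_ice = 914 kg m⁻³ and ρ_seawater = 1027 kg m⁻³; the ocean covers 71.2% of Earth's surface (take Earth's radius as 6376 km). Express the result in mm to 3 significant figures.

≈ 38.3 mm

Kela: 1.43×10^4 Gt = 1.430×10^16 kg; dividing by ρ_w = 1027 kg m⁻³ gives 1.392×10^13 m³ of water.
Spread over 3.64×10^14 m² of ocean, Δh = 1.392×10^13 / 3.64×10^14 = 0.0383 m = 38.3 mm.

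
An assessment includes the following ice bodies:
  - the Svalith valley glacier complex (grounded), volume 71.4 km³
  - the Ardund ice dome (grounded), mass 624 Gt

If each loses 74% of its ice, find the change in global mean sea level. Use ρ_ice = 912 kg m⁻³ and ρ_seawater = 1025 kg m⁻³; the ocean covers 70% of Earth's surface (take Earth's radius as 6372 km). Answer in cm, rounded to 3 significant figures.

≈ 0.139 cm

Svalith: 0.74 × 71.4 km³ × (912/1025) = 47.01 km³ of water.
Ardund: 0.74 × 624 Gt = 4.618×10^14 kg; dividing by ρ_w = 1025 kg m⁻³ gives 4.505×10^11 m³ of water.
Total added water ≈ 4.975×10^11 m³ over 3.57×10^14 m² → Δh = 1.39×10^-3 m = 0.139 cm.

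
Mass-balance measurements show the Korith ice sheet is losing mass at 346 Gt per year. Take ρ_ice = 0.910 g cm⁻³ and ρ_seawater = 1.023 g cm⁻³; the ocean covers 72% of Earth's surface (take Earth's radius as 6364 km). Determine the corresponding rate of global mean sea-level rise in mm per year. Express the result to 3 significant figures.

ρ_w = 1.023 g cm⁻³ = 1023 kg m⁻³. Annual water volume added = 346 Gt / ρ_w = 3.460×10^14 kg / 1023 kg m⁻³ = 3.382×10^11 m³.
Δh per year = 3.382×10^11 / 3.66×10^14 = 9.23×10^-4 m = 0.923 mm.

≈ 0.923 mm/yr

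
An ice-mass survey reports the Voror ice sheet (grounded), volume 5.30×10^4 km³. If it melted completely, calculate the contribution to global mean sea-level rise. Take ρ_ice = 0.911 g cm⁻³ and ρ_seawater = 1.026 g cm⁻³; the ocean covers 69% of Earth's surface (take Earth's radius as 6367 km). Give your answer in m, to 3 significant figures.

≈ 0.134 m

Voror: 5.30×10^4 km³ × (911/1026) = 4.706×10^4 km³ of water.
Spread over 3.52×10^14 m² of ocean, Δh = 4.706×10^13 / 3.52×10^14 = 0.134 m.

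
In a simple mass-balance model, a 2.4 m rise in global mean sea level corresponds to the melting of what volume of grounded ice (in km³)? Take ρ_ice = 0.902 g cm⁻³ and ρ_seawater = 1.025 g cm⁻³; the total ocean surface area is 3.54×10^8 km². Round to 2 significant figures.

≈ 9.7×10^5 km³

Required water volume = Δh × A = 2.4 m × 3.54×10^14 m² = 8.496×10^14 m³ = 8.496×10^5 km³.
Ice volume = water volume × ρ_w/ρ_ice = 8.496×10^5 × 1025/902 = 9.7×10^5 km³.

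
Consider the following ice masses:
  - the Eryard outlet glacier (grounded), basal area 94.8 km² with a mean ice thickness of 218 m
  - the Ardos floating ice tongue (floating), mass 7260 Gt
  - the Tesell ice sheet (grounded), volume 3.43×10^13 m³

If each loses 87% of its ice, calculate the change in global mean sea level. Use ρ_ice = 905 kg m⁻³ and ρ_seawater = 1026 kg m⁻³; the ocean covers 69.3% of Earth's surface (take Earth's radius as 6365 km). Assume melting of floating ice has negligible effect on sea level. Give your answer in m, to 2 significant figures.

≈ 0.075 m

Eryard: ice volume = 94.8 km² × 218 m = 20.67 km³; 0.87 × 20.67 × (905/1026) = 15.86 km³ of water.
The Ardos floating ice tongue is floating and already displaces its own weight of water, so its melt adds essentially nothing to sea level.
Tesell: 0.87 × 3.43×10^13 m³ × (905/1026) = 2.632×10^13 m³ of water.
Total added water ≈ 2.634×10^13 m³ over 3.53×10^14 m² → Δh = 0.0747 m.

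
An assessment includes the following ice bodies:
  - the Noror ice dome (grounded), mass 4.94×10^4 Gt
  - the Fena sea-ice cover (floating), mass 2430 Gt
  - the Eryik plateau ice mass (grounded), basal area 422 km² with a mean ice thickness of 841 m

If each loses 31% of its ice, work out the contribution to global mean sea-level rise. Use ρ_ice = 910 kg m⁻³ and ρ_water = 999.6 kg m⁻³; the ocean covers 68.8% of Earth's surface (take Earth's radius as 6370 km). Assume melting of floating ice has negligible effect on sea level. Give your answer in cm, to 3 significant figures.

Noror: 0.31 × 4.94×10^4 Gt = 1.531×10^16 kg; dividing by ρ_w = 999.6 kg m⁻³ gives 1.532×10^13 m³ of water.
The Fena sea-ice cover is floating and already displaces its own weight of water, so its melt adds essentially nothing to sea level.
Eryik: ice volume = 422 km² × 841 m = 354.9 km³; 0.31 × 354.9 × (910/999.6) = 100.2 km³ of water.
Total added water ≈ 1.542×10^13 m³ over 3.51×10^14 m² → Δh = 0.0440 m = 4.40 cm.

≈ 4.40 cm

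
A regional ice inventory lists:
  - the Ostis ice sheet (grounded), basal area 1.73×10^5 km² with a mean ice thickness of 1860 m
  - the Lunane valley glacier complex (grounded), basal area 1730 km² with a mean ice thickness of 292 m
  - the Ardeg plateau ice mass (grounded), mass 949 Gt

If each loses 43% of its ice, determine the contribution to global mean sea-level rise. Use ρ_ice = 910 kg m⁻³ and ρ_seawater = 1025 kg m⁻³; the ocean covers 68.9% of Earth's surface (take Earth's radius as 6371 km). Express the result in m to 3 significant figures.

≈ 0.351 m

Ostis: ice volume = 1.73×10^5 km² × 1860 m = 3.218×10^5 km³; 0.43 × 3.218×10^5 × (910/1025) = 1.228×10^5 km³ of water.
Lunane: ice volume = 1730 km² × 292 m = 505.2 km³; 0.43 × 505.2 × (910/1025) = 192.8 km³ of water.
Ardeg: 0.43 × 949 Gt = 4.081×10^14 kg; dividing by ρ_w = 1025 kg m⁻³ gives 3.981×10^11 m³ of water.
Total added water ≈ 1.234×10^14 m³ over 3.51×10^14 m² → Δh = 0.351 m.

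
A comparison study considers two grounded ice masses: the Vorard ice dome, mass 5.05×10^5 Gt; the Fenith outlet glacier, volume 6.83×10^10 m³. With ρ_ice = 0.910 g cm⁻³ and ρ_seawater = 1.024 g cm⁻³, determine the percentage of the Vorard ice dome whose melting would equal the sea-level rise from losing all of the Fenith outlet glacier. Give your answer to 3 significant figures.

Equal sea-level rise means equal mass of meltwater, i.e. equal mass of ice lost.
Ice mass of Fenith: 6.215×10^13 kg; ice mass of Vorard: 5.050×10^17 kg.
Fraction required = 6.215×10^13 / 5.050×10^17 = 1.23×10^-4 → 0.0123 %.

≈ 0.0123 %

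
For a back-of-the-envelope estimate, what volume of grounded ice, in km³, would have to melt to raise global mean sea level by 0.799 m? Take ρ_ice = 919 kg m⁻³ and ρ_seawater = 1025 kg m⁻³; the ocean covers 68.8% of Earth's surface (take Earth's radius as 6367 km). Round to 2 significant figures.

Required water volume = Δh × A = 0.799 m × 3.50×10^14 m² = 2.800×10^14 m³ = 2.800×10^5 km³.
Ice volume = water volume × ρ_w/ρ_ice = 2.800×10^5 × 1025/919 = 3.1×10^5 km³.

≈ 3.1×10^5 km³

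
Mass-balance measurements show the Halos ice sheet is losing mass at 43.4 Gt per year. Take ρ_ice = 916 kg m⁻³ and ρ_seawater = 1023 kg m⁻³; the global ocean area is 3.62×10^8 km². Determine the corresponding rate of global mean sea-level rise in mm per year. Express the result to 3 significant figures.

≈ 0.117 mm/yr

ρ_w = 1023 kg m⁻³. Annual water volume added = 43.4 Gt / ρ_w = 4.340×10^13 kg / 1023 kg m⁻³ = 4.242×10^10 m³.
Δh per year = 4.242×10^10 / 3.62×10^14 = 1.17×10^-4 m = 0.117 mm.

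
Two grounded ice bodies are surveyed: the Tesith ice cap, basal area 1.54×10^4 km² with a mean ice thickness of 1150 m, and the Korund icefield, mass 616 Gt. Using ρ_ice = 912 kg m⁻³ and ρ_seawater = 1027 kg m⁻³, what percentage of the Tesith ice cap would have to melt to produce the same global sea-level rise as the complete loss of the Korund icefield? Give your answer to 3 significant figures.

≈ 3.81 %

Equal sea-level rise means equal mass of meltwater, i.e. equal mass of ice lost.
Ice mass of Korund: 6.160×10^14 kg; ice mass of Tesith: 1.615×10^16 kg.
Fraction required = 6.160×10^14 / 1.615×10^16 = 0.0381 → 3.81 %.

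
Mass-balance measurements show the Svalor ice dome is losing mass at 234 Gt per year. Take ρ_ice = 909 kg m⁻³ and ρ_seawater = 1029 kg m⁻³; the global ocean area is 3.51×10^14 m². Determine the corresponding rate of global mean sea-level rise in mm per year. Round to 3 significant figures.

ρ_w = 1029 kg m⁻³. Annual water volume added = 234 Gt / ρ_w = 2.340×10^14 kg / 1029 kg m⁻³ = 2.274×10^11 m³.
Δh per year = 2.274×10^11 / 3.51×10^14 = 6.48×10^-4 m = 0.648 mm.

≈ 0.648 mm/yr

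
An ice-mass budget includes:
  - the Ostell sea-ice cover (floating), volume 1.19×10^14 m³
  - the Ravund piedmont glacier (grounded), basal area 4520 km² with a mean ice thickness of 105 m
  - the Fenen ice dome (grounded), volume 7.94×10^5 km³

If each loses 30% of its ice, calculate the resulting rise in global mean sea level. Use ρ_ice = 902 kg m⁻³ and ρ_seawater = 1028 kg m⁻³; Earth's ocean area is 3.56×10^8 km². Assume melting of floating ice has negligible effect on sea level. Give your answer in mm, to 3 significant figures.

≈ 587 mm

The Ostell sea-ice cover is floating and already displaces its own weight of water, so its melt adds essentially nothing to sea level.
Ravund: ice volume = 4520 km² × 105 m = 474.6 km³; 0.3 × 474.6 × (902/1028) = 124.9 km³ of water.
Fenen: 0.3 × 7.94×10^5 km³ × (902/1028) = 2.090×10^5 km³ of water.
Total added water ≈ 2.091×10^14 m³ over 3.56×10^14 m² → Δh = 0.587 m = 587 mm.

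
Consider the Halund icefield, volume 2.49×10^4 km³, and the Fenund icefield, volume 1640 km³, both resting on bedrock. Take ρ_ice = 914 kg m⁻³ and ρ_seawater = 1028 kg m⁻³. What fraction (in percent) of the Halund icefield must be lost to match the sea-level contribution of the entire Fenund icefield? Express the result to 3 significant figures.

Equal sea-level rise means equal mass of meltwater, i.e. equal mass of ice lost.
Ice mass of Fenund: 1.499×10^15 kg; ice mass of Halund: 2.276×10^16 kg.
Fraction required = 1.499×10^15 / 2.276×10^16 = 0.0659 → 6.59 %.

≈ 6.59 %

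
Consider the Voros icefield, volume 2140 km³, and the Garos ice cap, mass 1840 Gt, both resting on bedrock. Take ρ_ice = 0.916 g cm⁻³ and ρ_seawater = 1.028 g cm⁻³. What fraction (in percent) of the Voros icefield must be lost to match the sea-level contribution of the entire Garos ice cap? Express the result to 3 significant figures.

≈ 93.9 %

Equal sea-level rise means equal mass of meltwater, i.e. equal mass of ice lost.
Ice mass of Garos: 1.840×10^15 kg; ice mass of Voros: 1.960×10^15 kg.
Fraction required = 1.840×10^15 / 1.960×10^15 = 0.939 → 93.9 %.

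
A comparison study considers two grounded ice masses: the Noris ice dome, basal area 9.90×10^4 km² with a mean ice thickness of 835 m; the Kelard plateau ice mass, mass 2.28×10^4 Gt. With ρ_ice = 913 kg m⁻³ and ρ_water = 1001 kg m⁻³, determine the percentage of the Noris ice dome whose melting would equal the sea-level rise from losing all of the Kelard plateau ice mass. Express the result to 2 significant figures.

Equal sea-level rise means equal mass of meltwater, i.e. equal mass of ice lost.
Ice mass of Kelard: 2.280×10^16 kg; ice mass of Noris: 7.547×10^16 kg.
Fraction required = 2.280×10^16 / 7.547×10^16 = 0.302 → 30 %.

≈ 30 %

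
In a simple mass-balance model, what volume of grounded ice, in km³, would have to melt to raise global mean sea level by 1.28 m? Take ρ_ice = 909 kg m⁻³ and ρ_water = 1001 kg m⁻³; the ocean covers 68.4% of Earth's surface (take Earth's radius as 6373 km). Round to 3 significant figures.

≈ 4.92×10^5 km³

Required water volume = Δh × A = 1.28 m × 3.49×10^14 m² = 4.469×10^14 m³ = 4.469×10^5 km³.
Ice volume = water volume × ρ_w/ρ_ice = 4.469×10^5 × 1001/909 = 4.92×10^5 km³.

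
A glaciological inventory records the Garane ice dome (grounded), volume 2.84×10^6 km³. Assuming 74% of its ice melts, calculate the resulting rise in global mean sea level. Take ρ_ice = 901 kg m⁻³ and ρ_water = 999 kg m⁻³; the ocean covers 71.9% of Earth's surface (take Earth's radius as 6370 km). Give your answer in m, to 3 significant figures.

Garane: 0.74 × 2.84×10^6 km³ × (901/999) = 1.895×10^6 km³ of water.
Spread over 3.67×10^14 m² of ocean, Δh = 1.895×10^15 / 3.67×10^14 = 5.17 m.

≈ 5.17 m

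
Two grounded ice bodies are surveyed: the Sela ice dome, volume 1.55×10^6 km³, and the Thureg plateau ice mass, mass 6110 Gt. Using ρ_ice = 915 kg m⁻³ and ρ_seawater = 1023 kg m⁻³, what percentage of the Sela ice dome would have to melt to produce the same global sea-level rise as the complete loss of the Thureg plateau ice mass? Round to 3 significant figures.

≈ 0.431 %

Equal sea-level rise means equal mass of meltwater, i.e. equal mass of ice lost.
Ice mass of Thureg: 6.110×10^15 kg; ice mass of Sela: 1.418×10^18 kg.
Fraction required = 6.110×10^15 / 1.418×10^18 = 4.31×10^-3 → 0.431 %.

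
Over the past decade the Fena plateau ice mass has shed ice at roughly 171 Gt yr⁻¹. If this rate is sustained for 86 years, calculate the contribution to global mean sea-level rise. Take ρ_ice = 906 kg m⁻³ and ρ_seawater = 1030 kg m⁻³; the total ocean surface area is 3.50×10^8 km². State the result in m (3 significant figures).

Total mass lost = 171 Gt/yr × 86 yr = 1.471×10^4 Gt = 1.471×10^16 kg.
ρ_w = 1030 kg m⁻³, so water volume = 1.471×10^16 / 1030 = 1.428×10^13 m³.
Δh = 1.428×10^13 / 3.50×10^14 = 0.0408 m.

≈ 0.0408 m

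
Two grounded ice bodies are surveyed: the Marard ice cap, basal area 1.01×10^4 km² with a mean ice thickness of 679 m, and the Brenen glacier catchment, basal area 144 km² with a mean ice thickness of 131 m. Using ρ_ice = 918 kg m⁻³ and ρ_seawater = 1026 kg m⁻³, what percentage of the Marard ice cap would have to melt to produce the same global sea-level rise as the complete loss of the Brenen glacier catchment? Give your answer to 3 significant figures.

≈ 0.275 %

Equal sea-level rise means equal mass of meltwater, i.e. equal mass of ice lost.
Ice mass of Brenen: 1.732×10^13 kg; ice mass of Marard: 6.296×10^15 kg.
Fraction required = 1.732×10^13 / 6.296×10^15 = 2.75×10^-3 → 0.275 %.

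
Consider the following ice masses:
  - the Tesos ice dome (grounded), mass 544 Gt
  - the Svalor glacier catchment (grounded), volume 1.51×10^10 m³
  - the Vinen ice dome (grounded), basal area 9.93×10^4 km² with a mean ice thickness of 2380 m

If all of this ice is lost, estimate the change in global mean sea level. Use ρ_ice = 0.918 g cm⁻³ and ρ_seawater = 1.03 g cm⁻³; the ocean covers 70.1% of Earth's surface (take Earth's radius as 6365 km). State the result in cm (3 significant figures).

≈ 59.2 cm

Tesos: 544 Gt = 5.440×10^14 kg; dividing by ρ_w = 1.03 g cm⁻³ = 1030 kg m⁻³ gives 5.282×10^11 m³ of water.
Svalor: 1.51×10^10 m³ × (918/1030) = 1.346×10^10 m³ of water.
Vinen: ice volume = 9.93×10^4 km² × 2380 m = 2.363×10^5 km³; 2.363×10^5 × (918/1030) = 2.106×10^5 km³ of water.
Total added water ≈ 2.112×10^14 m³ over 3.57×10^14 m² → Δh = 0.592 m = 59.2 cm.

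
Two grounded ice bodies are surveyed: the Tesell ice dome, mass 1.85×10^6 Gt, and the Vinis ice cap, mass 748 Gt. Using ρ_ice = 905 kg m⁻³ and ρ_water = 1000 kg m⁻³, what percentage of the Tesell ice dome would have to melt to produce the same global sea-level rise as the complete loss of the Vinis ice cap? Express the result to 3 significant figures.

≈ 0.0404 %

Equal sea-level rise means equal mass of meltwater, i.e. equal mass of ice lost.
Ice mass of Vinis: 7.480×10^14 kg; ice mass of Tesell: 1.850×10^18 kg.
Fraction required = 7.480×10^14 / 1.850×10^18 = 4.04×10^-4 → 0.0404 %.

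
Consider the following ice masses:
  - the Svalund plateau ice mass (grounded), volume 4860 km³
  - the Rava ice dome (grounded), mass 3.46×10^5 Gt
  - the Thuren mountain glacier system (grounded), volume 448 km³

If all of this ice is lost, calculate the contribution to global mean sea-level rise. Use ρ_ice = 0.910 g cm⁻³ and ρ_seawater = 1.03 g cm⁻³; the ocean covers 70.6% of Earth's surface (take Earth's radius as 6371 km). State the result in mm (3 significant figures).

Svalund: 4860 km³ × (910/1030) = 4294 km³ of water.
Rava: 3.46×10^5 Gt = 3.460×10^17 kg; dividing by ρ_w = 1.03 g cm⁻³ = 1030 kg m⁻³ gives 3.359×10^14 m³ of water.
Thuren: 448 km³ × (910/1030) = 395.8 km³ of water.
Total added water ≈ 3.406×10^14 m³ over 3.60×10^14 m² → Δh = 0.946 m = 946 mm.

≈ 946 mm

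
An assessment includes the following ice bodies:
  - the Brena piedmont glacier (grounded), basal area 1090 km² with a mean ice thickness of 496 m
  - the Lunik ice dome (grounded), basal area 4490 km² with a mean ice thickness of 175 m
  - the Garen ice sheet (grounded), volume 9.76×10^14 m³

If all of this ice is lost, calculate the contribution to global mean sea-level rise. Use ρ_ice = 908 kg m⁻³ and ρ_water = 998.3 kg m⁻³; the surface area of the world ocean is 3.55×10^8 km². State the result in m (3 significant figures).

≈ 2.50 m

Brena: ice volume = 1090 km² × 496 m = 540.6 km³; 540.6 × (908/998.3) = 491.7 km³ of water.
Lunik: ice volume = 4490 km² × 175 m = 785.8 km³; 785.8 × (908/998.3) = 714.7 km³ of water.
Garen: 9.76×10^14 m³ × (908/998.3) = 8.877×10^14 m³ of water.
Total added water ≈ 8.889×10^14 m³ over 3.55×10^14 m² → Δh = 2.50 m.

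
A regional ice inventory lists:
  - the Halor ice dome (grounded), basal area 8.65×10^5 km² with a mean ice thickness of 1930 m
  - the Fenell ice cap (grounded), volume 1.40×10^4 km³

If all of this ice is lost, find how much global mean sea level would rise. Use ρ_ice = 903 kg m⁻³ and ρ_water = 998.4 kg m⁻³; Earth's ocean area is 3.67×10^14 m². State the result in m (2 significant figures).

Halor: ice volume = 8.65×10^5 km² × 1930 m = 1.669×10^6 km³; 1.669×10^6 × (903/998.4) = 1.510×10^6 km³ of water.
Fenell: 1.40×10^4 km³ × (903/998.4) = 1.266×10^4 km³ of water.
Total added water ≈ 1.523×10^15 m³ over 3.67×10^14 m² → Δh = 4.15 m.

≈ 4.1 m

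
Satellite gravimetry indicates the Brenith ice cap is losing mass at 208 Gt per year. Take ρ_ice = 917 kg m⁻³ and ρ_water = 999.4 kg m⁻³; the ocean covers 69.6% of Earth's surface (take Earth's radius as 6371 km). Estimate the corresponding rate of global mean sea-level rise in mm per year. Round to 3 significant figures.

≈ 0.586 mm/yr

ρ_w = 999.4 kg m⁻³. Annual water volume added = 208 Gt / ρ_w = 2.080×10^14 kg / 999.4 kg m⁻³ = 2.081×10^11 m³.
Δh per year = 2.081×10^11 / 3.55×10^14 = 5.86×10^-4 m = 0.586 mm.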